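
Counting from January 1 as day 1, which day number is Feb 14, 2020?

45

Days in months before Feb: 31 = 31.
Plus 14 days into Feb → day 45.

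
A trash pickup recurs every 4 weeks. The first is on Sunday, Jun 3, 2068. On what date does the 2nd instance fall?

Jul 1, 2068

The 2nd occurrence is 1 interval after the first: 1 × 28 = 28 days after Jun 3, 2068.
Jun has 30 days — 27 days to the end of Jun leaves 1.
1 day into Jul → Jul 1, 2068.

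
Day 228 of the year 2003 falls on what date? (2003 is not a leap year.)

January has 31 days (228 − 31 = 197 remain).
February has 28 days (197 − 28 = 169 remain).
March has 31 days (169 − 31 = 138 remain).
April has 30 days (138 − 30 = 108 remain).
May has 31 days (108 − 31 = 77 remain).
June has 30 days (77 − 30 = 47 remain).
July has 31 days (47 − 31 = 16 remain).
16 into August → August 16.

16 August 2003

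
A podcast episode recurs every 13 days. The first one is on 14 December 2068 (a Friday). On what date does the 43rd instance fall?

13 June 2070

The 43rd occurrence is 42 intervals after the first: 42 × 13 = 546 days after 14 December 2068.
December has 31 days — 17 days to the end of December leaves 529.
2069 has 365 days (164 left).
January has 31 days (133 left).
February has 28 days (105 left).
March has 31 days (74 left).
April has 30 days (44 left).
May has 31 days (13 left).
13 days into June → 13 June 2070.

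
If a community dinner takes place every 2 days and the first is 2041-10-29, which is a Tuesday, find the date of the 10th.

The 10th occurrence is 9 intervals after the first: 9 × 2 = 18 days after 2041-10-29.
October has 31 days — 2 days to the end of October leaves 16.
16 days into November → 2041-11-16.

2041-11-16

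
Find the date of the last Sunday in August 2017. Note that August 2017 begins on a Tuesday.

27 August 2017

August 2017 begins on a Tuesday, so the first Sunday is August 6 (5 days later).
August 2017 has 31 days. Adding weeks: 6, 13, 20, 27 — the last one ≤ 31 is the 27th.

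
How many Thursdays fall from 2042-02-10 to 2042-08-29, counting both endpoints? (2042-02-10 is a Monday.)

29

2042-02-10 is a Monday; the first Thursday on or after it is 2042-02-13 (3 days later).
From 2042-02-13 to 2042-08-29: 15 + 31 + 30 + 31 + 30 + 31 + 29 = 197 days (rest of February, March, April, May, June, July, August).
197 ÷ 7 = 28 full weeks with remainder 1, so 28 more Thursdays after the first → 29.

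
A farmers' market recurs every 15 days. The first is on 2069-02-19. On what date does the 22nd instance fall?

The 22nd occurrence is 21 intervals after the first: 21 × 15 = 315 days after 2069-02-19.
February has 28 days — 9 days to the end of February leaves 306.
March has 31 days (275 left).
April has 30 days (245 left).
May has 31 days (214 left).
June has 30 days (184 left).
July has 31 days (153 left).
August has 31 days (122 left).
September has 30 days (92 left).
October has 31 days (61 left).
November has 30 days (31 left).
31 days into December → 2069-12-31.

2069-12-31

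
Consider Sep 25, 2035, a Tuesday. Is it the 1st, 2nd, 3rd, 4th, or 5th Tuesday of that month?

Day 25 falls in week ⌈25/7⌉ of the month.
Days 1–7 hold the 1st Tuesday, 8–14 the 2nd, 15–21 the 3rd, 22–28 the 4th, 29–31 the 5th.
25 is in the range for the 4th.

4th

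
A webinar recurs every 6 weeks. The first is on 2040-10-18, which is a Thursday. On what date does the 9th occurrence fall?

The 9th occurrence is 8 intervals after the first: 8 × 42 = 336 days after 2040-10-18.
October has 31 days — 13 days to the end of October leaves 323.
November has 30 days (293 left).
December has 31 days (262 left).
January has 31 days (231 left).
February has 28 days (203 left).
March has 31 days (172 left).
April has 30 days (142 left).
May has 31 days (111 left).
June has 30 days (81 left).
July has 31 days (50 left).
August has 31 days (19 left).
19 days into September → 2041-09-19.

2041-09-19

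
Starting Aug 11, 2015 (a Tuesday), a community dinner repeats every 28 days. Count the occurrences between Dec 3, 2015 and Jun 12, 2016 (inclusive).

Occurrences land 28·i days after Aug 11, 2015 for i = 0, 1, 2, …
Dec 3, 2015 is 114 days after the start; 114 ÷ 28 = 4 remainder 2; since the remainder is 2, round up to i = 5. First occurrence in the window: #6 on Dec 29, 2015 (5×28 = 140 days in).
Jun 12, 2016 is 306 days after the start; 306 ÷ 28 = 10 remainder 26. Last occurrence in the window: #11 on May 17, 2016.
Occurrences #6 through #11: 6 in total.

6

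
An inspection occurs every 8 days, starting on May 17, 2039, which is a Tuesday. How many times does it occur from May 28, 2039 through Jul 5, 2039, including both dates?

5

Occurrences land 8·i days after May 17, 2039 for i = 0, 1, 2, …
May 28, 2039 is 11 days after the start; 11 ÷ 8 = 1 remainder 3; since the remainder is 3, round up to i = 2. First occurrence in the window: #3 on Jun 2, 2039 (2×8 = 16 days in).
Jul 5, 2039 is 49 days after the start; 49 ÷ 8 = 6 remainder 1. Last occurrence in the window: #7 on Jul 4, 2039.
Occurrences #3 through #7: 5 in total.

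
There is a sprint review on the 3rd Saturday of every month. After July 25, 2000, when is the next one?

July 2000 starts on a Saturday; its first Saturday is the 1st, so the 3rd Saturday is the 15th — July 15, 2000.
That is not after July 25, 2000, so look at August 2000.
August 2000 starts on a Tuesday; its first Saturday is the 5th, so the 3rd Saturday is the 19th — August 19, 2000.

August 19, 2000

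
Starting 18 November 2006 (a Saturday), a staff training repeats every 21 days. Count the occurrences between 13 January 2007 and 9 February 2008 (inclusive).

19

Occurrences land 21·i days after 18 November 2006 for i = 0, 1, 2, …
13 January 2007 is 56 days after the start; 56 ÷ 21 = 2 remainder 14; since the remainder is 14, round up to i = 3. First occurrence in the window: #4 on 20 January 2007 (3×21 = 63 days in).
9 February 2008 is 448 days after the start; 448 ÷ 21 = 21 remainder 7. Last occurrence in the window: #22 on 2 February 2008.
Occurrences #4 through #22: 19 in total.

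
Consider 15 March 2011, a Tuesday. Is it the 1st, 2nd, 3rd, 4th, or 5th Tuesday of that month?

Day 15 falls in week ⌈15/7⌉ of the month.
Days 1–7 hold the 1st Tuesday, 8–14 the 2nd, 15–21 the 3rd, 22–28 the 4th, 29–31 the 5th.
15 is in the range for the 3rd.

3rd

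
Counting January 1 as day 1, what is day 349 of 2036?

2036-12-14

January has 31 days (349 − 31 = 318 remain).
February has 29 days (318 − 29 = 289 remain).
March has 31 days (289 − 31 = 258 remain).
April has 30 days (258 − 30 = 228 remain).
May has 31 days (228 − 31 = 197 remain).
June has 30 days (197 − 30 = 167 remain).
July has 31 days (167 − 31 = 136 remain).
August has 31 days (136 − 31 = 105 remain).
September has 30 days (105 − 30 = 75 remain).
October has 31 days (75 − 31 = 44 remain).
November has 30 days (44 − 30 = 14 remain).
14 into December → December 14.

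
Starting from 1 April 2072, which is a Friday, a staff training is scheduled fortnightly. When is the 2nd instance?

15 April 2072

The 2nd occurrence is 1 interval after the first: 1 × 14 = 14 days after 1 April 2072.
14 days later is 15 April 2072.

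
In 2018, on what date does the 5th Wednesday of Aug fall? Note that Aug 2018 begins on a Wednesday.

Aug 2018 begins on a Wednesday, so the first Wednesday is Aug 1.
The 5th Wednesday is 4 weeks later: 1 + 28 = 29.

Aug 29, 2018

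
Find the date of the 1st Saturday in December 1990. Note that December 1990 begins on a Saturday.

1990-12-01

December 1990 begins on a Saturday, so the first Saturday is December 1.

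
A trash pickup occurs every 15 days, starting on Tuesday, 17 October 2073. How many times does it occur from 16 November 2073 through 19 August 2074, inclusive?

Occurrences land 15·i days after 17 October 2073 for i = 0, 1, 2, …
16 November 2073 is 30 days after the start; 30 ÷ 15 = 2 remainder 0. First occurrence in the window: #3 on 16 November 2073 (2×15 = 30 days in).
19 August 2074 is 306 days after the start; 306 ÷ 15 = 20 remainder 6. Last occurrence in the window: #21 on 13 August 2074.
Occurrences #3 through #21: 19 in total.

19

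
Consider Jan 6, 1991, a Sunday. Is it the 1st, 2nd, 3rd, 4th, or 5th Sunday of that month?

1st

Day 6 falls in week ⌈6/7⌉ of the month.
Days 1–7 hold the 1st Sunday, 8–14 the 2nd, 15–21 the 3rd, 22–28 the 4th, 29–31 the 5th.
6 is in the range for the 1st.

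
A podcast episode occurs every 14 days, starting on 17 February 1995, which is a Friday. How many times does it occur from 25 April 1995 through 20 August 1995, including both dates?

Occurrences land 14·i days after 17 February 1995 for i = 0, 1, 2, …
25 April 1995 is 67 days after the start; 67 ÷ 14 = 4 remainder 11; since the remainder is 11, round up to i = 5. First occurrence in the window: #6 on 28 April 1995 (5×14 = 70 days in).
20 August 1995 is 184 days after the start; 184 ÷ 14 = 13 remainder 2. Last occurrence in the window: #14 on 18 August 1995.
Occurrences #6 through #14: 9 in total.

9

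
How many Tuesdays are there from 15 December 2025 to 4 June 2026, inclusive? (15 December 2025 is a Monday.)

25

15 December 2025 is a Monday; the first Tuesday on or after it is 16 December 2025 (1 day later).
From 16 December 2025 to 4 June 2026: 15 + 31 + 28 + 31 + 30 + 31 + 4 = 170 days (rest of December, January, February, March, April, May, June).
170 ÷ 7 = 24 full weeks with remainder 2, so 24 more Tuesdays after the first → 25.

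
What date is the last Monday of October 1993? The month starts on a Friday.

1993-10-25

October 1993 begins on a Friday, so the first Monday is October 4 (3 days later).
October 1993 has 31 days. Adding weeks: 4, 11, 18, 25 — the last one ≤ 31 is the 25th.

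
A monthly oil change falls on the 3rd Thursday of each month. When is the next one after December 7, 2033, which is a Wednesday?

December 15, 2033

December 2033 starts on a Thursday; its first Thursday is the 1st, so the 3rd Thursday is the 15th — December 15, 2033.
December 15, 2033 is after December 7, 2033, so that is the next one.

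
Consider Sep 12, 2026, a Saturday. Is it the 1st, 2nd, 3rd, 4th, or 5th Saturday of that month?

2nd

Day 12 falls in week ⌈12/7⌉ of the month.
Days 1–7 hold the 1st Saturday, 8–14 the 2nd, 15–21 the 3rd, 22–28 the 4th, 29–31 the 5th.
12 is in the range for the 2nd.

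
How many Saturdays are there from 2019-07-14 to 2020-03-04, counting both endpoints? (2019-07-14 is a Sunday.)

2019-07-14 is a Sunday; the first Saturday on or after it is 2019-07-20 (6 days later).
From 2019-07-20 to 2020-03-04: 11 + 31 + 30 + 31 + 30 + 31 + 31 + 29 + 4 = 228 days (rest of July, August, September, October, November, December, January, February, March).
228 ÷ 7 = 32 full weeks with remainder 4, so 32 more Saturdays after the first → 33.

33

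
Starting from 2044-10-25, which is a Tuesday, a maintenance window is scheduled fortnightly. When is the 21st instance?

The 21st occurrence is 20 intervals after the first: 20 × 14 = 280 days after 2044-10-25.
October has 31 days — 6 days to the end of October leaves 274.
November has 30 days (244 left).
December has 31 days (213 left).
January has 31 days (182 left).
February has 28 days (154 left).
March has 31 days (123 left).
April has 30 days (93 left).
May has 31 days (62 left).
June has 30 days (32 left).
July has 31 days (1 left).
1 day into August → 2045-08-01.

2045-08-01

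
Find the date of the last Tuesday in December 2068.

25 December 2068

The first Tuesday of December 2068 is December 4.
December 2068 has 31 days. Adding weeks: 4, 11, 18, 25 — the last one ≤ 31 is the 25th.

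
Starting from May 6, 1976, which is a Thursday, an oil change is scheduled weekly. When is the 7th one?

The 7th occurrence is 6 intervals after the first: 6 × 7 = 42 days after May 6, 1976.
May has 31 days — 25 days to the end of May leaves 17.
17 days into Jun → Jun 17, 1976.

Jun 17, 1976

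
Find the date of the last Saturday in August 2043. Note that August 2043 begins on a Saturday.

August 29, 2043

August 2043 begins on a Saturday, so the first Saturday is August 1.
August 2043 has 31 days. Adding weeks: 1, 8, 15, 22, 29 — the last one ≤ 31 is the 29th.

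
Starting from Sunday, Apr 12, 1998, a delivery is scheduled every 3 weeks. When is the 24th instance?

The 24th occurrence is 23 intervals after the first: 23 × 21 = 483 days after Apr 12, 1998.
Apr has 30 days — 18 days to the end of Apr leaves 465.
From end of Apr to end of 1998 is 245 days (220 left).
Jan has 31 days (189 left).
Feb has 28 days (161 left).
Mar has 31 days (130 left).
Apr has 30 days (100 left).
May has 31 days (69 left).
Jun has 30 days (39 left).
Jul has 31 days (8 left).
8 days into Aug → Aug 8, 1999.

Aug 8, 1999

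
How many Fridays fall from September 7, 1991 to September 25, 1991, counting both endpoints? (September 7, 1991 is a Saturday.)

2

September 7, 1991 is a Saturday; the first Friday on or after it is September 13, 1991 (6 days later).
From September 13, 1991 to September 25, 1991 is 25 − 13 = 12 days.
12 ÷ 7 = 1 full weeks with remainder 5, so 1 more Fridays after the first → 2.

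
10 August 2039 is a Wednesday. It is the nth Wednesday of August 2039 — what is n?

2nd

Day 10 falls in week ⌈10/7⌉ of the month.
Days 1–7 hold the 1st Wednesday, 8–14 the 2nd, 15–21 the 3rd, 22–28 the 4th, 29–31 the 5th.
10 is in the range for the 2nd.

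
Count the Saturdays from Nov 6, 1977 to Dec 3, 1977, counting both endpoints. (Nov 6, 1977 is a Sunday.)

4

Nov 6, 1977 is a Sunday; the first Saturday on or after it is Nov 12, 1977 (6 days later).
From Nov 12, 1977 to Dec 3, 1977: 18 + 3 = 21 days (rest of Nov, Dec).
21 ÷ 7 = 3 full weeks with remainder 0, so 3 more Saturdays after the first → 4.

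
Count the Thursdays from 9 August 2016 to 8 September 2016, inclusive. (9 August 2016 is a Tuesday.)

5

9 August 2016 is a Tuesday; the first Thursday on or after it is 11 August 2016 (2 days later).
From 11 August 2016 to 8 September 2016: 20 + 8 = 28 days (rest of August, September).
28 ÷ 7 = 4 full weeks with remainder 0, so 4 more Thursdays after the first → 5.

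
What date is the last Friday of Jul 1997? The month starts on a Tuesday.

Jul 1997 begins on a Tuesday, so the first Friday is Jul 4 (3 days later).
Jul 1997 has 31 days. Adding weeks: 4, 11, 18, 25 — the last one ≤ 31 is the 25th.

Jul 25, 1997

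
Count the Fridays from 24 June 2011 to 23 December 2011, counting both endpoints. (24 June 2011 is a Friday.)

27

24 June 2011 is a Friday; the first Friday on or after it is 24 June 2011.
From 24 June 2011 to 23 December 2011: 6 + 31 + 31 + 30 + 31 + 30 + 23 = 182 days (rest of June, July, August, September, October, November, December).
182 ÷ 7 = 26 full weeks with remainder 0, so 26 more Fridays after the first → 27.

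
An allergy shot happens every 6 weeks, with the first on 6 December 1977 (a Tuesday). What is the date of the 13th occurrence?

The 13th occurrence is 12 intervals after the first: 12 × 42 = 504 days after 6 December 1977.
December has 31 days — 25 days to the end of December leaves 479.
1978 has 365 days (114 left).
January has 31 days (83 left).
February has 28 days (55 left).
March has 31 days (24 left).
24 days into April → 24 April 1979.

24 April 1979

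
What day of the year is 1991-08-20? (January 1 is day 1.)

Days in months before August: 31 + 28 + 31 + 30 + 31 + 30 + 31 = 212.
Plus 20 days into August → day 232.

232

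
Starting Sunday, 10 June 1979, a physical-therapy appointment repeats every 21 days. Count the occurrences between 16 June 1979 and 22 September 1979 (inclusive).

Occurrences land 21·i days after 10 June 1979 for i = 0, 1, 2, …
16 June 1979 is 6 days after the start; 6 ÷ 21 = 0 remainder 6; since the remainder is 6, round up to i = 1. First occurrence in the window: #2 on 1 July 1979 (1×21 = 21 days in).
22 September 1979 is 104 days after the start; 104 ÷ 21 = 4 remainder 20. Last occurrence in the window: #5 on 2 September 1979.
Occurrences #2 through #5: 4 in total.

4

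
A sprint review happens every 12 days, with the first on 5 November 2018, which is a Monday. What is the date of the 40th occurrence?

The 40th occurrence is 39 intervals after the first: 39 × 12 = 468 days after 5 November 2018.
November has 30 days — 25 days to the end of November leaves 443.
From end of November to end of 2018 is 31 days (412 left).
2019 has 365 days (47 left).
January has 31 days (16 left).
16 days into February → 16 February 2020.

16 February 2020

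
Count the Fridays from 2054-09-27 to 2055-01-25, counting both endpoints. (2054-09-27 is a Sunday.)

17

2054-09-27 is a Sunday; the first Friday on or after it is 2054-10-02 (5 days later).
From 2054-10-02 to 2055-01-25: 29 + 30 + 31 + 25 = 115 days (rest of October, November, December, January).
115 ÷ 7 = 16 full weeks with remainder 3, so 16 more Fridays after the first → 17.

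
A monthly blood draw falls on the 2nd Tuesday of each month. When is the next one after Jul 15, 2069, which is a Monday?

Aug 13, 2069

Jul 2069 starts on a Monday; its first Tuesday is the 2nd, so the 2nd Tuesday is the 9th — Jul 9, 2069.
That is not after Jul 15, 2069, so look at Aug 2069.
Aug 2069 starts on a Thursday; its first Tuesday is the 6th, so the 2nd Tuesday is the 13th — Aug 13, 2069.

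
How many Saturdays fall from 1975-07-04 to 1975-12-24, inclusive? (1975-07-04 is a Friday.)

1975-07-04 is a Friday; the first Saturday on or after it is 1975-07-05 (1 day later).
From 1975-07-05 to 1975-12-24: 26 + 31 + 30 + 31 + 30 + 24 = 172 days (rest of July, August, September, October, November, December).
172 ÷ 7 = 24 full weeks with remainder 4, so 24 more Saturdays after the first → 25.

25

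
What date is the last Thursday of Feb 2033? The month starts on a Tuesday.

Feb 24, 2033

Feb 2033 begins on a Tuesday, so the first Thursday is Feb 3 (2 days later).
Feb 2033 has 28 days. Adding weeks: 3, 10, 17, 24 — the last one ≤ 28 is the 24th.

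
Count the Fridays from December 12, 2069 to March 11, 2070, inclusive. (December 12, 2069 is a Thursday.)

December 12, 2069 is a Thursday; the first Friday on or after it is December 13, 2069 (1 day later).
From December 13, 2069 to March 11, 2070: 18 + 31 + 28 + 11 = 88 days (rest of December, January, February, March).
88 ÷ 7 = 12 full weeks with remainder 4, so 12 more Fridays after the first → 13.

13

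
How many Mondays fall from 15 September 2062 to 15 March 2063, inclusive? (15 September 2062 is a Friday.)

15 September 2062 is a Friday; the first Monday on or after it is 18 September 2062 (3 days later).
From 18 September 2062 to 15 March 2063: 12 + 31 + 30 + 31 + 31 + 28 + 15 = 178 days (rest of September, October, November, December, January, February, March).
178 ÷ 7 = 25 full weeks with remainder 3, so 25 more Mondays after the first → 26.

26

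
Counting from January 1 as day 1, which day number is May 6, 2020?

Days in months before May: 31 + 29 + 31 + 30 = 121.
Plus 6 days into May → day 127.

127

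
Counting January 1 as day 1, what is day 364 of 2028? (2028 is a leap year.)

Jan has 31 days (364 − 31 = 333 remain).
Feb has 29 days (333 − 29 = 304 remain).
Mar has 31 days (304 − 31 = 273 remain).
Apr has 30 days (273 − 30 = 243 remain).
May has 31 days (243 − 31 = 212 remain).
Jun has 30 days (212 − 30 = 182 remain).
Jul has 31 days (182 − 31 = 151 remain).
Aug has 31 days (151 − 31 = 120 remain).
Sep has 30 days (120 − 30 = 90 remain).
Oct has 31 days (90 − 31 = 59 remain).
Nov has 30 days (59 − 30 = 29 remain).
29 into Dec → Dec 29.

Dec 29, 2028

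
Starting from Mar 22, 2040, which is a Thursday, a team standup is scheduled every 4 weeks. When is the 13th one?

The 13th occurrence is 12 intervals after the first: 12 × 28 = 336 days after Mar 22, 2040.
Mar has 31 days — 9 days to the end of Mar leaves 327.
Apr has 30 days (297 left).
May has 31 days (266 left).
Jun has 30 days (236 left).
Jul has 31 days (205 left).
Aug has 31 days (174 left).
Sep has 30 days (144 left).
Oct has 31 days (113 left).
Nov has 30 days (83 left).
Dec has 31 days (52 left).
Jan has 31 days (21 left).
21 days into Feb → Feb 21, 2041.

Feb 21, 2041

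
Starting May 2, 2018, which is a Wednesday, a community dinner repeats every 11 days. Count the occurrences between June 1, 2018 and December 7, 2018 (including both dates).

17

Occurrences land 11·i days after May 2, 2018 for i = 0, 1, 2, …
June 1, 2018 is 30 days after the start; 30 ÷ 11 = 2 remainder 8; since the remainder is 8, round up to i = 3. First occurrence in the window: #4 on June 4, 2018 (3×11 = 33 days in).
December 7, 2018 is 219 days after the start; 219 ÷ 11 = 19 remainder 10. Last occurrence in the window: #20 on November 27, 2018.
Occurrences #4 through #20: 17 in total.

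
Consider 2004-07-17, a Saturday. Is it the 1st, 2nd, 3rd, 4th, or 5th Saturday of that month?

3rd

Day 17 falls in week ⌈17/7⌉ of the month.
Days 1–7 hold the 1st Saturday, 8–14 the 2nd, 15–21 the 3rd, 22–28 the 4th, 29–31 the 5th.
17 is in the range for the 3rd.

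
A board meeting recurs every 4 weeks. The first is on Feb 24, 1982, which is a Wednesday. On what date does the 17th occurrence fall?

May 18, 1983

The 17th occurrence is 16 intervals after the first: 16 × 28 = 448 days after Feb 24, 1982.
Feb has 28 days — 4 days to the end of Feb leaves 444.
From end of Feb to end of 1982 is 306 days (138 left).
Jan has 31 days (107 left).
Feb has 28 days (79 left).
Mar has 31 days (48 left).
Apr has 30 days (18 left).
18 days into May → May 18, 1983.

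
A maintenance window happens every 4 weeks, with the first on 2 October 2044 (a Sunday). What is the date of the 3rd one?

The 3rd occurrence is 2 intervals after the first: 2 × 28 = 56 days after 2 October 2044.
October has 31 days — 29 days to the end of October leaves 27.
27 days into November → 27 November 2044.

27 November 2044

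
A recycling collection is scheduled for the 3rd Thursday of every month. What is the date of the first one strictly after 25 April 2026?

21 May 2026

April 2026 starts on a Wednesday; its first Thursday is the 2nd, so the 3rd Thursday is the 16th — 16 April 2026.
That is not after 25 April 2026, so look at May 2026.
May 2026 starts on a Friday; its first Thursday is the 7th, so the 3rd Thursday is the 21st — 21 May 2026.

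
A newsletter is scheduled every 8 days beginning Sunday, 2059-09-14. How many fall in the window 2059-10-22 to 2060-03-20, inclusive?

19

Occurrences land 8·i days after 2059-09-14 for i = 0, 1, 2, …
2059-10-22 is 38 days after the start; 38 ÷ 8 = 4 remainder 6; since the remainder is 6, round up to i = 5. First occurrence in the window: #6 on 2059-10-24 (5×8 = 40 days in).
2060-03-20 is 188 days after the start; 188 ÷ 8 = 23 remainder 4. Last occurrence in the window: #24 on 2060-03-16.
Occurrences #6 through #24: 19 in total.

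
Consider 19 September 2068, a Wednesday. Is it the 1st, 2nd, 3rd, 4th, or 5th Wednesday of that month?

3rd

Day 19 falls in week ⌈19/7⌉ of the month.
Days 1–7 hold the 1st Wednesday, 8–14 the 2nd, 15–21 the 3rd, 22–28 the 4th, 29–31 the 5th.
19 is in the range for the 3rd.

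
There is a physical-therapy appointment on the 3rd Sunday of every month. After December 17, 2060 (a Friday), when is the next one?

December 19, 2060

December 2060 starts on a Wednesday; its first Sunday is the 5th, so the 3rd Sunday is the 19th — December 19, 2060.
December 19, 2060 is after December 17, 2060, so that is the next one.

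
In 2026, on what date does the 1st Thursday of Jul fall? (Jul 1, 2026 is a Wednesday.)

Jul 2026 begins on a Wednesday, so the first Thursday is Jul 2 (1 day later).

Jul 2, 2026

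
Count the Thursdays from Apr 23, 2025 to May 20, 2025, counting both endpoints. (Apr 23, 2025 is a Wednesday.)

Apr 23, 2025 is a Wednesday; the first Thursday on or after it is Apr 24, 2025 (1 day later).
From Apr 24, 2025 to May 20, 2025: 6 + 20 = 26 days (rest of Apr, May).
26 ÷ 7 = 3 full weeks with remainder 5, so 3 more Thursdays after the first → 4.

4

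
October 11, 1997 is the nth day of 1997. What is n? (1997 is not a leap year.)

Days in months before October: 31 + 28 + 31 + 30 + 31 + 30 + 31 + 31 + 30 = 273.
Plus 11 days into October → day 284.

284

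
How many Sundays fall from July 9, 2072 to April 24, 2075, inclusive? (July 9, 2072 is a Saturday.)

July 9, 2072 is a Saturday; the first Sunday on or after it is July 10, 2072 (1 day later).
From July 10, 2072 to April 24, 2075: 174 + 365 + 365 + 114 = 1018 days (rest of 2072, 2073, 2074, to April 24, 2075 in 2075).
1018 ÷ 7 = 145 full weeks with remainder 3, so 145 more Sundays after the first → 146.

146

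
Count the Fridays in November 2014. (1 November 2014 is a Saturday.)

1 November 2014 is a Saturday; the first Friday on or after it is 7 November 2014 (6 days later).
From 7 November 2014 to 30 November 2014 is 30 − 7 = 23 days.
23 ÷ 7 = 3 full weeks with remainder 2, so 3 more Fridays after the first → 4.

4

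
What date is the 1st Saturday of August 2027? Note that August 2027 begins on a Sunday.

August 2027 begins on a Sunday, so the first Saturday is August 7 (6 days later).

August 7, 2027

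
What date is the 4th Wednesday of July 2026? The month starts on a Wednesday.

July 2026 begins on a Wednesday, so the first Wednesday is July 1.
The 4th Wednesday is 3 weeks later: 1 + 21 = 22.

2026-07-22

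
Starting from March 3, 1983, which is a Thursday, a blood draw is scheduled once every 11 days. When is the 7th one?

May 8, 1983

The 7th occurrence is 6 intervals after the first: 6 × 11 = 66 days after March 3, 1983.
March has 31 days — 28 days to the end of March leaves 38.
April has 30 days (8 left).
8 days into May → May 8, 1983.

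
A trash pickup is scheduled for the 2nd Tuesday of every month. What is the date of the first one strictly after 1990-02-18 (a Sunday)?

1990-03-13

February 1990 starts on a Thursday; its first Tuesday is the 6th, so the 2nd Tuesday is the 13th — 1990-02-13.
That is not after 1990-02-18, so look at March 1990.
March 1990 starts on a Thursday; its first Tuesday is the 6th, so the 2nd Tuesday is the 13th — 1990-03-13.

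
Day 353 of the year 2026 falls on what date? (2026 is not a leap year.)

December 19, 2026

January has 31 days (353 − 31 = 322 remain).
February has 28 days (322 − 28 = 294 remain).
March has 31 days (294 − 31 = 263 remain).
April has 30 days (263 − 30 = 233 remain).
May has 31 days (233 − 31 = 202 remain).
June has 30 days (202 − 30 = 172 remain).
July has 31 days (172 − 31 = 141 remain).
August has 31 days (141 − 31 = 110 remain).
September has 30 days (110 − 30 = 80 remain).
October has 31 days (80 − 31 = 49 remain).
November has 30 days (49 − 30 = 19 remain).
19 into December → December 19.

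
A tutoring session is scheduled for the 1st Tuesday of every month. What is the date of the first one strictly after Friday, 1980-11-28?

November 1980 starts on a Saturday, so its 1st Tuesday is 1980-11-04 (3 days in).
That is not after 1980-11-28, so look at December 1980.
December 1980 starts on a Monday, so its 1st Tuesday is 1980-12-02 (1 day in).

1980-12-02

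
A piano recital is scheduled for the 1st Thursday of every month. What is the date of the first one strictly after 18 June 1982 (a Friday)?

1 July 1982

June 1982 starts on a Tuesday, so its 1st Thursday is 3 June 1982 (2 days in).
That is not after 18 June 1982, so look at July 1982.
July 1982 starts on a Thursday, so its 1st Thursday is 1 July 1982.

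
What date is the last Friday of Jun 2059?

Jun 2059 begins on a Sunday, so the first Friday is Jun 6 (5 days later).
Jun 2059 has 30 days. Adding weeks: 6, 13, 20, 27 — the last one ≤ 30 is the 27th.

Jun 27, 2059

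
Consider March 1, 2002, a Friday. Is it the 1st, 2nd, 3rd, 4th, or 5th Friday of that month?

1st

Day 1 falls in week ⌈1/7⌉ of the month.
Days 1–7 hold the 1st Friday, 8–14 the 2nd, 15–21 the 3rd, 22–28 the 4th, 29–31 the 5th.
1 is in the range for the 1st.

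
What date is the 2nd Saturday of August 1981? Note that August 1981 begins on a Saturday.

August 1981 begins on a Saturday, so the first Saturday is August 1.
The 2nd Saturday is 1 weeks later: 1 + 7 = 8.

1981-08-08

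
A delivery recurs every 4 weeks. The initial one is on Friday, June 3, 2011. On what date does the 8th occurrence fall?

The 8th occurrence is 7 intervals after the first: 7 × 28 = 196 days after June 3, 2011.
June has 30 days — 27 days to the end of June leaves 169.
July has 31 days (138 left).
August has 31 days (107 left).
September has 30 days (77 left).
October has 31 days (46 left).
November has 30 days (16 left).
16 days into December → December 16, 2011.

December 16, 2011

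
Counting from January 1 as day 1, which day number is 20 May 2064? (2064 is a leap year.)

Days in months before May: 31 + 29 + 31 + 30 = 121.
Plus 20 days into May → day 141.

141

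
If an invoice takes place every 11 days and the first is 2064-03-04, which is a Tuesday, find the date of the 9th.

The 9th occurrence is 8 intervals after the first: 8 × 11 = 88 days after 2064-03-04.
March has 31 days — 27 days to the end of March leaves 61.
April has 30 days (31 left).
31 days into May → 2064-05-31.

2064-05-31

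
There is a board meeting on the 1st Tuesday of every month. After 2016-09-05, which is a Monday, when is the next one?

2016-09-06

September 2016 starts on a Thursday, so its 1st Tuesday is 2016-09-06 (5 days in).
2016-09-06 is after 2016-09-05, so that is the next one.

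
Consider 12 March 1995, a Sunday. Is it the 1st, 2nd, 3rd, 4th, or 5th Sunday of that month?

2nd

Day 12 falls in week ⌈12/7⌉ of the month.
Days 1–7 hold the 1st Sunday, 8–14 the 2nd, 15–21 the 3rd, 22–28 the 4th, 29–31 the 5th.
12 is in the range for the 2nd.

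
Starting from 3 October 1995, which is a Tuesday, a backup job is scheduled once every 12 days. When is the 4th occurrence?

The 4th occurrence is 3 intervals after the first: 3 × 12 = 36 days after 3 October 1995.
October has 31 days — 28 days to the end of October leaves 8.
8 days into November → 8 November 1995.

8 November 1995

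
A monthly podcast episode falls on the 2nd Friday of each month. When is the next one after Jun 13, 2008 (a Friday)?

Jun 2008 starts on a Sunday; its first Friday is the 6th, so the 2nd Friday is the 13th — Jun 13, 2008.
That is not after Jun 13, 2008, so look at Jul 2008.
Jul 2008 starts on a Tuesday; its first Friday is the 4th, so the 2nd Friday is the 11th — Jul 11, 2008.

Jul 11, 2008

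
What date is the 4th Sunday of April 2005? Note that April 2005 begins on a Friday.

April 2005 begins on a Friday, so the first Sunday is April 3 (2 days later).
The 4th Sunday is 3 weeks later: 3 + 21 = 24.

April 24, 2005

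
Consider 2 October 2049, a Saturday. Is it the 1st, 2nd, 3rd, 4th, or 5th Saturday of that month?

Day 2 falls in week ⌈2/7⌉ of the month.
Days 1–7 hold the 1st Saturday, 8–14 the 2nd, 15–21 the 3rd, 22–28 the 4th, 29–31 the 5th.
2 is in the range for the 1st.

1st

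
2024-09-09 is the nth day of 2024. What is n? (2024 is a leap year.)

Days in months before September: 31 + 29 + 31 + 30 + 31 + 30 + 31 + 31 = 244.
Plus 9 days into September → day 253.

253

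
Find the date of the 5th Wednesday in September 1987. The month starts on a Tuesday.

September 30, 1987

September 1987 begins on a Tuesday, so the first Wednesday is September 2 (1 day later).
The 5th Wednesday is 4 weeks later: 2 + 28 = 30.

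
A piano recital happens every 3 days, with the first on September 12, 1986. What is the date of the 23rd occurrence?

The 23rd occurrence is 22 intervals after the first: 22 × 3 = 66 days after September 12, 1986.
September has 30 days — 18 days to the end of September leaves 48.
October has 31 days (17 left).
17 days into November → November 17, 1986.

November 17, 1986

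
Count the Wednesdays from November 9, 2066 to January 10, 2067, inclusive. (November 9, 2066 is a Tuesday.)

9

November 9, 2066 is a Tuesday; the first Wednesday on or after it is November 10, 2066 (1 day later).
From November 10, 2066 to January 10, 2067: 20 + 31 + 10 = 61 days (rest of November, December, January).
61 ÷ 7 = 8 full weeks with remainder 5, so 8 more Wednesdays after the first → 9.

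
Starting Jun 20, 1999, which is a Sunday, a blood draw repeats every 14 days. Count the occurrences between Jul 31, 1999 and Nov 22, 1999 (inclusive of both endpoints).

9

Occurrences land 14·i days after Jun 20, 1999 for i = 0, 1, 2, …
Jul 31, 1999 is 41 days after the start; 41 ÷ 14 = 2 remainder 13; since the remainder is 13, round up to i = 3. First occurrence in the window: #4 on Aug 1, 1999 (3×14 = 42 days in).
Nov 22, 1999 is 155 days after the start; 155 ÷ 14 = 11 remainder 1. Last occurrence in the window: #12 on Nov 21, 1999.
Occurrences #4 through #12: 9 in total.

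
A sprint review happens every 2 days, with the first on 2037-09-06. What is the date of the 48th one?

The 48th occurrence is 47 intervals after the first: 47 × 2 = 94 days after 2037-09-06.
September has 30 days — 24 days to the end of September leaves 70.
October has 31 days (39 left).
November has 30 days (9 left).
9 days into December → 2037-12-09.

2037-12-09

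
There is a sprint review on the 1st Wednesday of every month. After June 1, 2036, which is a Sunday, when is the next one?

June 2036 starts on a Sunday, so its 1st Wednesday is June 4, 2036 (3 days in).
June 4, 2036 is after June 1, 2036, so that is the next one.

June 4, 2036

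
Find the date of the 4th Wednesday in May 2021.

May 26, 2021

The first Wednesday of May 2021 is May 5.
The 4th Wednesday is 3 weeks later: 5 + 21 = 26.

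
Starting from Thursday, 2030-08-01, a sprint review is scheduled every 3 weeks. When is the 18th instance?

2031-07-24

The 18th occurrence is 17 intervals after the first: 17 × 21 = 357 days after 2030-08-01.
August has 31 days — 30 days to the end of August leaves 327.
September has 30 days (297 left).
October has 31 days (266 left).
November has 30 days (236 left).
December has 31 days (205 left).
January has 31 days (174 left).
February has 28 days (146 left).
March has 31 days (115 left).
April has 30 days (85 left).
May has 31 days (54 left).
June has 30 days (24 left).
24 days into July → 2031-07-24.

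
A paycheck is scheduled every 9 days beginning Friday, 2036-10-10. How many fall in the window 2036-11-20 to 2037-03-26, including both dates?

Occurrences land 9·i days after 2036-10-10 for i = 0, 1, 2, …
2036-11-20 is 41 days after the start; 41 ÷ 9 = 4 remainder 5; since the remainder is 5, round up to i = 5. First occurrence in the window: #6 on 2036-11-24 (5×9 = 45 days in).
2037-03-26 is 167 days after the start; 167 ÷ 9 = 18 remainder 5. Last occurrence in the window: #19 on 2037-03-21.
Occurrences #6 through #19: 14 in total.

14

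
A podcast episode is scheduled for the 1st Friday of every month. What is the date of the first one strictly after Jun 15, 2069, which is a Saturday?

Jun 2069 starts on a Saturday, so its 1st Friday is Jun 7, 2069 (6 days in).
That is not after Jun 15, 2069, so look at Jul 2069.
Jul 2069 starts on a Monday, so its 1st Friday is Jul 5, 2069 (4 days in).

Jul 5, 2069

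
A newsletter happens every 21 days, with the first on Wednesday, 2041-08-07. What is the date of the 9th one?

The 9th occurrence is 8 intervals after the first: 8 × 21 = 168 days after 2041-08-07.
August has 31 days — 24 days to the end of August leaves 144.
September has 30 days (114 left).
October has 31 days (83 left).
November has 30 days (53 left).
December has 31 days (22 left).
22 days into January → 2042-01-22.

2042-01-22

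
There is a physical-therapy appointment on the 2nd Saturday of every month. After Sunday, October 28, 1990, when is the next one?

October 1990 starts on a Monday; its first Saturday is the 6th, so the 2nd Saturday is the 13th — October 13, 1990.
That is not after October 28, 1990, so look at November 1990.
November 1990 starts on a Thursday; its first Saturday is the 3rd, so the 2nd Saturday is the 10th — November 10, 1990.

November 10, 1990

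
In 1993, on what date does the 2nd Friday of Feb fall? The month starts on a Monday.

Feb 1993 begins on a Monday, so the first Friday is Feb 5 (4 days later).
The 2nd Friday is 1 weeks later: 5 + 7 = 12.

Feb 12, 1993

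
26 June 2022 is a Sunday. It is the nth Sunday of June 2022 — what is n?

4th

Day 26 falls in week ⌈26/7⌉ of the month.
Days 1–7 hold the 1st Sunday, 8–14 the 2nd, 15–21 the 3rd, 22–28 the 4th, 29–31 the 5th.
26 is in the range for the 4th.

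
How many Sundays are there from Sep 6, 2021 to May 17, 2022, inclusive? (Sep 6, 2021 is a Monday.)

36

Sep 6, 2021 is a Monday; the first Sunday on or after it is Sep 12, 2021 (6 days later).
From Sep 12, 2021 to May 17, 2022: 18 + 31 + 30 + 31 + 31 + 28 + 31 + 30 + 17 = 247 days (rest of Sep, Oct, Nov, Dec, Jan, Feb, Mar, Apr, May).
247 ÷ 7 = 35 full weeks with remainder 2, so 35 more Sundays after the first → 36.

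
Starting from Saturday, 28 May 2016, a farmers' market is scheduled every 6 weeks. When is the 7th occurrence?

The 7th occurrence is 6 intervals after the first: 6 × 42 = 252 days after 28 May 2016.
May has 31 days — 3 days to the end of May leaves 249.
June has 30 days (219 left).
July has 31 days (188 left).
August has 31 days (157 left).
September has 30 days (127 left).
October has 31 days (96 left).
November has 30 days (66 left).
December has 31 days (35 left).
January has 31 days (4 left).
4 days into February → 4 February 2017.

4 February 2017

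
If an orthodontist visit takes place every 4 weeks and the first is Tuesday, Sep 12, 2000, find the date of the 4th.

The 4th occurrence is 3 intervals after the first: 3 × 28 = 84 days after Sep 12, 2000.
Sep has 30 days — 18 days to the end of Sep leaves 66.
Oct has 31 days (35 left).
Nov has 30 days (5 left).
5 days into Dec → Dec 5, 2000.

Dec 5, 2000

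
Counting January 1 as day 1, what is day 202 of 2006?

January has 31 days (202 − 31 = 171 remain).
February has 28 days (171 − 28 = 143 remain).
March has 31 days (143 − 31 = 112 remain).
April has 30 days (112 − 30 = 82 remain).
May has 31 days (82 − 31 = 51 remain).
June has 30 days (51 − 30 = 21 remain).
21 into July → July 21.

21 July 2006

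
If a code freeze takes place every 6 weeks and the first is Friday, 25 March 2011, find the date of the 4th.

The 4th occurrence is 3 intervals after the first: 3 × 42 = 126 days after 25 March 2011.
March has 31 days — 6 days to the end of March leaves 120.
April has 30 days (90 left).
May has 31 days (59 left).
June has 30 days (29 left).
29 days into July → 29 July 2011.

29 July 2011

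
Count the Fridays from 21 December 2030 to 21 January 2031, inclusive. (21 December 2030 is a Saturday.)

21 December 2030 is a Saturday; the first Friday on or after it is 27 December 2030 (6 days later).
From 27 December 2030 to 21 January 2031: 4 + 21 = 25 days (rest of December, January).
25 ÷ 7 = 3 full weeks with remainder 4, so 3 more Fridays after the first → 4.

4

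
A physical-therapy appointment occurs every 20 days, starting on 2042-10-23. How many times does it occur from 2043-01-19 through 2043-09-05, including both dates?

Occurrences land 20·i days after 2042-10-23 for i = 0, 1, 2, …
2043-01-19 is 88 days after the start; 88 ÷ 20 = 4 remainder 8; since the remainder is 8, round up to i = 5. First occurrence in the window: #6 on 2043-01-31 (5×20 = 100 days in).
2043-09-05 is 317 days after the start; 317 ÷ 20 = 15 remainder 17. Last occurrence in the window: #16 on 2043-08-19.
Occurrences #6 through #16: 11 in total.

11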